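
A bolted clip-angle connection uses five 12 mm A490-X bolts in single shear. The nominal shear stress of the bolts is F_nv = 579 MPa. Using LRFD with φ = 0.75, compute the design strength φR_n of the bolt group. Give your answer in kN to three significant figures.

A_b = π × 12² / 4 = 113.1 mm².
R_n = F_nv · A_b · n · n_s = 579 × 113.1 × 5 × 1 / 1000 = 327.4 kN.
Design strength φR_n = 0.75 × 327.4 = 246 kN.

246 kN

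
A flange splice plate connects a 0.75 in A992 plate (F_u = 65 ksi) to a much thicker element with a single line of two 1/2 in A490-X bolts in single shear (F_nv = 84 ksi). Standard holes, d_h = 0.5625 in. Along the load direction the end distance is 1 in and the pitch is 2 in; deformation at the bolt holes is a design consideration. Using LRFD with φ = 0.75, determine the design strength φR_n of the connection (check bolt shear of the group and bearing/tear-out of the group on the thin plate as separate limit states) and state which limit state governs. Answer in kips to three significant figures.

Bolt shear: A_b = π·0.5²/4 = 0.1963 in²; R_n = 84 × 0.1963 × 2 × 1 = 32.99 kips → 0.75 × 32.99 = 24.7 kips.
Bearing (1.2 l_c t F_u ≤ 2.4 d t F_u): upper limit = 2.4·0.5·0.75·65 = 58.5 kips.
  Edge l_c = 1 − 0.5625/2 = 0.7188 → r_n = 42.05 kips; interior l_c = 2 − 0.5625 = 1.438 → r_n = 58.5 kips.
  R_n,bearing = 1·42.05 + 1·58.5 = 100.5 kips → 0.75 × 100.5 = 75.4 kips.
Bolt shear governs: 24.7 kips.

24.7 kips (bolt shear governs)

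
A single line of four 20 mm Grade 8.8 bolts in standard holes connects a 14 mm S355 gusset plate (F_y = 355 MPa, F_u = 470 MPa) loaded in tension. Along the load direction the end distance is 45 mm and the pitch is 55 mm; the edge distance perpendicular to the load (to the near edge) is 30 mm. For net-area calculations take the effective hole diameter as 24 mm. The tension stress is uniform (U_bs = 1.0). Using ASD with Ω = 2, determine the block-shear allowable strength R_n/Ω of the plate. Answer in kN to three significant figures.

308 kN

Shear plane L_v = 45 + 3·55 = 210 mm; A_gv = 210 × 14 = 2940 mm².
A_nv = (210 − 3.5·24) × 14 = 1764 mm².
A_nt = (30 − 0.5·24) × 14 = 252 mm².
0.6 F_u A_nv = 497.4 kN; 0.6 F_y A_gv = 626.2 kN → shear rupture governs the shear term.
R_n = 497.4 + 1.0 × 470 × 252 / 1000 = 615.9 kN.
Allowable strength R_n/Ω = 615.9 / 2 = 308 kN.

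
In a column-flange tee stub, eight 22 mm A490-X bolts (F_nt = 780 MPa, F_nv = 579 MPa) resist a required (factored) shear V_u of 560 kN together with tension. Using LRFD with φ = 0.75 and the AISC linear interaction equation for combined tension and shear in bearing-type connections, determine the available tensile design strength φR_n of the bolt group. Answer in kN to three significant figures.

1560 kN

A_b = π·22²/4 = 380.1 mm²; f_rv = 560 × 1000 / (8 × 380.1) = 184.1 MPa.
F'_nt = 1.3 F_nt − (F_nt / φF_nv) f_rv = 1.3·780 − (780/(0.75·579))·184.1 = 683.2 MPa, capped at F_nt → F'_nt = 683.2 MPa.
R_n = F'_nt · A_b · n = 683.2 × 380.1 × 8 / 1000 = 2078 kN.
Design strength φR_n = 0.75 × 2078 = 1560 kN.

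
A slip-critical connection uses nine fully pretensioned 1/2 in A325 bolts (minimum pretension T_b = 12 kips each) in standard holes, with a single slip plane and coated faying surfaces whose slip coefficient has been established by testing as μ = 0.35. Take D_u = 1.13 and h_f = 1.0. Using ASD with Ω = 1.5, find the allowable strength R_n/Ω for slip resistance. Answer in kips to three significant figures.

R_n = μ · D_u · h_f · T_b · n_s · n_b = 0.35 × 1.13 × 1.0 × 12 × 1 × 9 = 42.71 kips.
Allowable strength R_n/Ω = 42.71 / 1.5 = 28.5 kips.

28.5 kips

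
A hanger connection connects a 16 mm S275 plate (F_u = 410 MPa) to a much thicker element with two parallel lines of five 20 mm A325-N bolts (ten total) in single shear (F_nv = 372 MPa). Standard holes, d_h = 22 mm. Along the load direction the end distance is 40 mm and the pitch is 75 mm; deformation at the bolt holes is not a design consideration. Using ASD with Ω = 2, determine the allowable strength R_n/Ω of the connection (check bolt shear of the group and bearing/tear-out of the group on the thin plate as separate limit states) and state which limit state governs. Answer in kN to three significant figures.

584 kN (bolt shear governs)

Bolt shear: A_b = π·20²/4 = 314.2 mm²; R_n = 372 × 314.2 × 10 × 1 / 1000 = 1169 kN → 1169 / 2 = 584 kN.
Bearing (1.5 l_c t F_u ≤ 3.0 d t F_u): upper limit = 3.0·20·16·410 / 1000 = 393.6 kN.
  Edge l_c = 40 − 22/2 = 29 → r_n = 285.4 kN; interior l_c = 75 − 22 = 53 → r_n = 393.6 kN.
  R_n,bearing = 2·285.4 + 8·393.6 = 3720 kN → 3720 / 2 = 1860 kN.
Bolt shear governs: 584 kN.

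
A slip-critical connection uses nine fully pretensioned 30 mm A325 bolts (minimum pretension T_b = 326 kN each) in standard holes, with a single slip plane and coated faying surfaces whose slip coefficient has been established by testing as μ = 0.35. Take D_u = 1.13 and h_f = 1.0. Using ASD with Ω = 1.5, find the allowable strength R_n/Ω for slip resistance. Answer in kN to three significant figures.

774 kN

R_n = μ · D_u · h_f · T_b · n_s · n_b = 0.35 × 1.13 × 1.0 × 326 × 1 × 9 = 1160 kN.
Allowable strength R_n/Ω = 1160 / 1.5 = 774 kN.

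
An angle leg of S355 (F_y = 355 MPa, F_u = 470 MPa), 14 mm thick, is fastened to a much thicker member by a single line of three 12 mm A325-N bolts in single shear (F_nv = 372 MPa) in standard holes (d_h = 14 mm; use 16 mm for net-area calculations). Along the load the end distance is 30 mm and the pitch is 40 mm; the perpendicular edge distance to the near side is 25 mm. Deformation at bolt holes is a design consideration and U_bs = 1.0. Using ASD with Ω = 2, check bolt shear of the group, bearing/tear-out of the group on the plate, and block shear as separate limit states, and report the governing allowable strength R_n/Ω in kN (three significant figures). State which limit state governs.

Bolt shear: A_b = π·12²/4 = 113.1 mm²; R_n = 372 × 113.1 × 3 × 1 / 1000 = 126.2 kN → 126.2 / 2 = 63.1 kN.
Bearing: edge l_c = 23, r_n = 181.6 kN; interior l_c = 26, r_n = 189.5 kN; R_n = 181.6 + 2·189.5 = 560.6 kN → 280 kN.
Block shear: A_gv = 1540, A_nv = 980, A_nt = 238 mm²; R_n = min(0.6F_uA_nv, 0.6F_yA_gv) + U_bs·F_u·A_nt = 388.2 kN → 194 kN.
Bolt shear governs: 63.1 kN.

63.1 kN (bolt shear governs)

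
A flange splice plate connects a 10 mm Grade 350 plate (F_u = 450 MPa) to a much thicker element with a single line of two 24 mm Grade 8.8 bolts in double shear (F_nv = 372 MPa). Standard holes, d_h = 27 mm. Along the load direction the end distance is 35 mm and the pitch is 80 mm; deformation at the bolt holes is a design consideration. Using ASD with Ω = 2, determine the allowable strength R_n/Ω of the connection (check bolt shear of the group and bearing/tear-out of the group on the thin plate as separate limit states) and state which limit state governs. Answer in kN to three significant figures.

188 kN (bearing governs)

Bolt shear: A_b = π·24²/4 = 452.4 mm²; R_n = 372 × 452.4 × 2 × 2 / 1000 = 673.2 kN → 673.2 / 2 = 337 kN.
Bearing (1.2 l_c t F_u ≤ 2.4 d t F_u): upper limit = 2.4·24·10·450 / 1000 = 259.2 kN.
  Edge l_c = 35 − 27/2 = 21.5 → r_n = 116.1 kN; interior l_c = 80 − 27 = 53 → r_n = 259.2 kN.
  R_n,bearing = 1·116.1 + 1·259.2 = 375.3 kN → 375.3 / 2 = 188 kN.
Bearing governs: 188 kN.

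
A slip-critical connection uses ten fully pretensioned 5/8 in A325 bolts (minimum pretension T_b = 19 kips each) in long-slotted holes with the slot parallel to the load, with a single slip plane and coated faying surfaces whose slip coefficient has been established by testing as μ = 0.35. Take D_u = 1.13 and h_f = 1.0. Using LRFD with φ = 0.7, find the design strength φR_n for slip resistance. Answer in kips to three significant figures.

52.6 kips

R_n = μ · D_u · h_f · T_b · n_s · n_b = 0.35 × 1.13 × 1.0 × 19 × 1 × 10 = 75.14 kips.
Design strength φR_n = 0.7 × 75.14 = 52.6 kips.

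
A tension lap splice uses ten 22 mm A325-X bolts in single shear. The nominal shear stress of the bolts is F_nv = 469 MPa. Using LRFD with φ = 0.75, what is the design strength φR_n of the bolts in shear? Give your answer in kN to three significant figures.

A_b = π × 22² / 4 = 380.1 mm².
R_n = F_nv · A_b · n · n_s = 469 × 380.1 × 10 × 1 / 1000 = 1783 kN.
Design strength φR_n = 0.75 × 1783 = 1340 kN.

1340 kN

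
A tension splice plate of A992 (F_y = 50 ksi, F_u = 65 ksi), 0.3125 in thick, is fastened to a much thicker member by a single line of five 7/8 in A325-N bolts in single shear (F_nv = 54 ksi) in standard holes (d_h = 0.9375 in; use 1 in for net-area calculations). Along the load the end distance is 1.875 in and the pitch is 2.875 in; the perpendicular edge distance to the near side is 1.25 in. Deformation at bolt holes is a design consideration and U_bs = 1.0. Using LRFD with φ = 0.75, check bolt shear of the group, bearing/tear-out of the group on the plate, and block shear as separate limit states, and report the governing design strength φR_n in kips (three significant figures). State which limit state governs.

Bolt shear: A_b = π·0.875²/4 = 0.6013 in²; R_n = 54 × 0.6013 × 5 × 1 = 162.4 kips → 0.75 × 162.4 = 122 kips.
Bearing: edge l_c = 1.406, r_n = 34.28 kips; interior l_c = 1.938, r_n = 42.66 kips; R_n = 34.28 + 4·42.66 = 204.9 kips → 154 kips.
Block shear: A_gv = 4.18, A_nv = 2.773, A_nt = 0.2344 in²; R_n = min(0.6F_uA_nv, 0.6F_yA_gv) + U_bs·F_u·A_nt = 123.4 kips → 92.5 kips.
Block shear governs: 92.5 kips.

92.5 kips (block shear governs)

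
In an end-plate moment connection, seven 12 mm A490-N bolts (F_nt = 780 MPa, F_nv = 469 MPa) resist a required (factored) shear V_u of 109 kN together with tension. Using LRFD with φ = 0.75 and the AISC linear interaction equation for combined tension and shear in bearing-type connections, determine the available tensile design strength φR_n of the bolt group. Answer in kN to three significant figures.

A_b = π·12²/4 = 113.1 mm²; f_rv = 109 × 1000 / (7 × 113.1) = 137.7 MPa.
F'_nt = 1.3 F_nt − (F_nt / φF_nv) f_rv = 1.3·780 − (780/(0.75·469))·137.7 = 708.7 MPa, capped at F_nt → F'_nt = 708.7 MPa.
R_n = F'_nt · A_b · n = 708.7 × 113.1 × 7 / 1000 = 561.1 kN.
Design strength φR_n = 0.75 × 561.1 = 421 kN.

421 kN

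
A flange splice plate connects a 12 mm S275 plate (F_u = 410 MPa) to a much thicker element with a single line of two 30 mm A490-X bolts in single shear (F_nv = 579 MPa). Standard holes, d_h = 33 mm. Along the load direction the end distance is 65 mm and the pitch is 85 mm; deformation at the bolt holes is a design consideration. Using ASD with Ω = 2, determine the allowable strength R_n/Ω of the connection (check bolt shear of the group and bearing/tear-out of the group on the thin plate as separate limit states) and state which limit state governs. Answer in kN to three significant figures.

Bolt shear: A_b = π·30²/4 = 706.9 mm²; R_n = 579 × 706.9 × 2 × 1 / 1000 = 818.5 kN → 818.5 / 2 = 409 kN.
Bearing (1.2 l_c t F_u ≤ 2.4 d t F_u): upper limit = 2.4·30·12·410 / 1000 = 354.2 kN.
  Edge l_c = 65 − 33/2 = 48.5 → r_n = 286.3 kN; interior l_c = 85 − 33 = 52 → r_n = 307 kN.
  R_n,bearing = 1·286.3 + 1·307 = 593.4 kN → 593.4 / 2 = 297 kN.
Bearing governs: 297 kN.

297 kN (bearing governs)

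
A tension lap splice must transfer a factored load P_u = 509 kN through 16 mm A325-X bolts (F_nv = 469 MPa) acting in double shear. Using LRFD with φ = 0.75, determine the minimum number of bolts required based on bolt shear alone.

4 bolts

A_b = π·16²/4 = 201.1 mm².
Per-bolt design strength φR_n = 0.75 × 469 × 201.1 × 2 / 1000 = 141.4 kN.
n ≥ 509 / 141.4 = 3.599 → use 4 bolts.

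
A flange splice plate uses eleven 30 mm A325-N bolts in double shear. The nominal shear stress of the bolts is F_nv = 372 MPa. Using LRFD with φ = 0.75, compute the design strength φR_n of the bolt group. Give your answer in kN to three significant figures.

A_b = π × 30² / 4 = 706.9 mm².
R_n = F_nv · A_b · n · n_s = 372 × 706.9 × 11 × 2 / 1000 = 5785 kN.
Design strength φR_n = 0.75 × 5785 = 4340 kN.

4340 kN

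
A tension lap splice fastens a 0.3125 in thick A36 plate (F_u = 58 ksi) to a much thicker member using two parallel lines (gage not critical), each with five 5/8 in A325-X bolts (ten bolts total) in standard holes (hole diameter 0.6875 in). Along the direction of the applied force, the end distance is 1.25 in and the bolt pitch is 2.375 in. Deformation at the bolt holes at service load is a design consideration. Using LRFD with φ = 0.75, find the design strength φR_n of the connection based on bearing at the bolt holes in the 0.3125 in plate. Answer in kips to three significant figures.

193 kips

Per bolt r_n = 1.2 l_c t F_u ≤ 2.4 d t F_u; upper limit = 2.4 × 0.625 × 0.3125 × 58 = 27.19 kips.
Edge bolt: l_c = 1.25 − 0.6875/2 = 0.9062 in → 1.2 × 0.9062 × 0.3125 × 58 = 19.71 → r_n = 19.71 kips.
Interior bolts: l_c = 2.375 − 0.6875 = 1.688 in → 1.2 × 1.688 × 0.3125 × 58 = 36.7 → r_n = 27.19 kips.
R_n = 2 × 19.71 + 8 × 27.19 = 256.9 kips.
Design strength φR_n = 0.75 × 256.9 = 193 kips.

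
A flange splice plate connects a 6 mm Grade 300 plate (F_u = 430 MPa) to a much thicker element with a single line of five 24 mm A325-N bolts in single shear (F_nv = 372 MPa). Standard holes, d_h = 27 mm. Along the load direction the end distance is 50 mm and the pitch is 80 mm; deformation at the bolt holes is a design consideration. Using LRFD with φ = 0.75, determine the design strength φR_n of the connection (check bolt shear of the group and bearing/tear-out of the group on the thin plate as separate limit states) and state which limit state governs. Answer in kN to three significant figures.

Bolt shear: A_b = π·24²/4 = 452.4 mm²; R_n = 372 × 452.4 × 5 × 1 / 1000 = 841.4 kN → 0.75 × 841.4 = 631 kN.
Bearing (1.2 l_c t F_u ≤ 2.4 d t F_u): upper limit = 2.4·24·6·430 / 1000 = 148.6 kN.
  Edge l_c = 50 − 27/2 = 36.5 → r_n = 113 kN; interior l_c = 80 − 27 = 53 → r_n = 148.6 kN.
  R_n,bearing = 1·113 + 4·148.6 = 707.4 kN → 0.75 × 707.4 = 531 kN.
Bearing governs: 531 kN.

531 kN (bearing governs)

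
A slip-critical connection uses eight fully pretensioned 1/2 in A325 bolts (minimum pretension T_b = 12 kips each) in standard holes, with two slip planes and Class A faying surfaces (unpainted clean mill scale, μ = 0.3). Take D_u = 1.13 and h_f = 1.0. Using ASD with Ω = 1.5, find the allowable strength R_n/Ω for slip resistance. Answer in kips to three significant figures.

43.4 kips

R_n = μ · D_u · h_f · T_b · n_s · n_b = 0.3 × 1.13 × 1.0 × 12 × 2 × 8 = 65.09 kips.
Allowable strength R_n/Ω = 65.09 / 1.5 = 43.4 kips.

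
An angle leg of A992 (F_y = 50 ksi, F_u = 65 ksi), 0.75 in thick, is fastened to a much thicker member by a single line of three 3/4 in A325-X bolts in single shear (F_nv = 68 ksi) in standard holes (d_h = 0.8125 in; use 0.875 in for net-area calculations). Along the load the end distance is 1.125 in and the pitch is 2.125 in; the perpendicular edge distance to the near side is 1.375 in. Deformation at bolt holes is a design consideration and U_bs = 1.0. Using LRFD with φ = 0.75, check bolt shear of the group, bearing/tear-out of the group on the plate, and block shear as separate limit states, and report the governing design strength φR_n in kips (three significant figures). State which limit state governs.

67.6 kips (bolt shear governs)

Bolt shear: A_b = π·0.75²/4 = 0.4418 in²; R_n = 68 × 0.4418 × 3 × 1 = 90.12 kips → 0.75 × 90.12 = 67.6 kips.
Bearing: edge l_c = 0.7188, r_n = 42.05 kips; interior l_c = 1.312, r_n = 76.78 kips; R_n = 42.05 + 2·76.78 = 195.6 kips → 147 kips.
Block shear: A_gv = 4.031, A_nv = 2.391, A_nt = 0.7031 in²; R_n = min(0.6F_uA_nv, 0.6F_yA_gv) + U_bs·F_u·A_nt = 138.9 kips → 104 kips.
Bolt shear governs: 67.6 kips.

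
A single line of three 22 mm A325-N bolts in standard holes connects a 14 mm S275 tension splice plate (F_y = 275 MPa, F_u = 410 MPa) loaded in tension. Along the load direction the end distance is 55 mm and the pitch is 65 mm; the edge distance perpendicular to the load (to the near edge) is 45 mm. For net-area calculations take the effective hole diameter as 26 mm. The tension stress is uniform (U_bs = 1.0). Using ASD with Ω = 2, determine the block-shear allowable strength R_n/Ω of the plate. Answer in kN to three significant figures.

Shear plane L_v = 55 + 2·65 = 185 mm; A_gv = 185 × 14 = 2590 mm².
A_nv = (185 − 2.5·26) × 14 = 1680 mm².
A_nt = (45 − 0.5·26) × 14 = 448 mm².
0.6 F_u A_nv = 413.3 kN; 0.6 F_y A_gv = 427.4 kN → shear rupture governs the shear term.
R_n = 413.3 + 1.0 × 410 × 448 / 1000 = 597 kN.
Allowable strength R_n/Ω = 597 / 2 = 298 kN.

298 kN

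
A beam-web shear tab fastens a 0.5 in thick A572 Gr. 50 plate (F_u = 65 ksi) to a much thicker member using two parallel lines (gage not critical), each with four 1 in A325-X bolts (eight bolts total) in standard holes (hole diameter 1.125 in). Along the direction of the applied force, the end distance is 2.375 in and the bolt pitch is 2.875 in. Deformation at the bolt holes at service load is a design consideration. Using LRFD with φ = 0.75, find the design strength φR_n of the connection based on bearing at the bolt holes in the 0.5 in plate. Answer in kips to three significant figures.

413 kips

Per bolt r_n = 1.2 l_c t F_u ≤ 2.4 d t F_u; upper limit = 2.4 × 1 × 0.5 × 65 = 78 kips.
Edge bolt: l_c = 2.375 − 1.125/2 = 1.812 in → 1.2 × 1.812 × 0.5 × 65 = 70.69 → r_n = 70.69 kips.
Interior bolts: l_c = 2.875 − 1.125 = 1.75 in → 1.2 × 1.75 × 0.5 × 65 = 68.25 → r_n = 68.25 kips.
R_n = 2 × 70.69 + 6 × 68.25 = 550.9 kips.
Design strength φR_n = 0.75 × 550.9 = 413 kips.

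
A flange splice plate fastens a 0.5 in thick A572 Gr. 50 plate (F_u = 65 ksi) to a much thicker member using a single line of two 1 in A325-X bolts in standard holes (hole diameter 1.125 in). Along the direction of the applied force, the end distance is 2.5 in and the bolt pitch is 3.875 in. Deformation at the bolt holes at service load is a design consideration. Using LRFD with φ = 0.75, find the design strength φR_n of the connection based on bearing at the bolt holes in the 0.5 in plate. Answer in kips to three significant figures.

115 kips

Per bolt r_n = 1.2 l_c t F_u ≤ 2.4 d t F_u; upper limit = 2.4 × 1 × 0.5 × 65 = 78 kips.
Edge bolt: l_c = 2.5 − 1.125/2 = 1.938 in → 1.2 × 1.938 × 0.5 × 65 = 75.56 → r_n = 75.56 kips.
Interior bolts: l_c = 3.875 − 1.125 = 2.75 in → 1.2 × 2.75 × 0.5 × 65 = 107.2 → r_n = 78 kips.
R_n = 1 × 75.56 + 1 × 78 = 153.6 kips.
Design strength φR_n = 0.75 × 153.6 = 115 kips.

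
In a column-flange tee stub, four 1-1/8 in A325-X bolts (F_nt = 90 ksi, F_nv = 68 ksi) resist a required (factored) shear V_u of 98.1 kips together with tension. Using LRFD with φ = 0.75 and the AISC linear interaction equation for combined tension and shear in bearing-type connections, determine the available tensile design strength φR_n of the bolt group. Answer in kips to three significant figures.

A_b = π·1.125²/4 = 0.994 in²; f_rv = 98.1 / (4 × 0.994) = 24.67 ksi.
F'_nt = 1.3 F_nt − (F_nt / φF_nv) f_rv = 1.3·90 − (90/(0.75·68))·24.67 = 73.46 ksi, capped at F_nt → F'_nt = 73.46 ksi.
R_n = F'_nt · A_b · n = 73.46 × 0.994 × 4 = 292.1 kips.
Design strength φR_n = 0.75 × 292.1 = 219 kips.

219 kips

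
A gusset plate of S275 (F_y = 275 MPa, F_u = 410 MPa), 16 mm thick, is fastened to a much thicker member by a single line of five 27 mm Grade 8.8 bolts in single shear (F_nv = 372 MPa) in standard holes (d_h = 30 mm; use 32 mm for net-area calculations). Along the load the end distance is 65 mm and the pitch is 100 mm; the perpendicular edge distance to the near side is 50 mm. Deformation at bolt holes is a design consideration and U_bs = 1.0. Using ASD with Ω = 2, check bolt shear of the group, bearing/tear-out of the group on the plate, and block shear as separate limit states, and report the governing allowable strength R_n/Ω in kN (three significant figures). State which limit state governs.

Bolt shear: A_b = π·27²/4 = 572.6 mm²; R_n = 372 × 572.6 × 5 × 1 / 1000 = 1065 kN → 1065 / 2 = 532 kN.
Bearing: edge l_c = 50, r_n = 393.6 kN; interior l_c = 70, r_n = 425.1 kN; R_n = 393.6 + 4·425.1 = 2094 kN → 1050 kN.
Block shear: A_gv = 7440, A_nv = 5136, A_nt = 544 mm²; R_n = min(0.6F_uA_nv, 0.6F_yA_gv) + U_bs·F_u·A_nt = 1451 kN → 725 kN.
Bolt shear governs: 532 kN.

532 kN (bolt shear governs)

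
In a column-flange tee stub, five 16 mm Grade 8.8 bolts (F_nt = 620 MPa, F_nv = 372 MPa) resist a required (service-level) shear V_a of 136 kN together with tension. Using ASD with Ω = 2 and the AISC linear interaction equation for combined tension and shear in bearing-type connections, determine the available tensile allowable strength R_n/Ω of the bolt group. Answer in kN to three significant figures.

178 kN

A_b = π·16²/4 = 201.1 mm²; f_rv = 136 × 1000 / (5 × 201.1) = 135.3 MPa.
F'_nt = 1.3 F_nt − (Ω F_nt / F_nv) f_rv = 1.3·620 − (2·620/372)·135.3 = 355.1 MPa, capped at F_nt → F'_nt = 355.1 MPa.
R_n = F'_nt · A_b · n = 355.1 × 201.1 × 5 / 1000 = 356.9 kN.
Allowable strength R_n/Ω = 356.9 / 2 = 178 kN.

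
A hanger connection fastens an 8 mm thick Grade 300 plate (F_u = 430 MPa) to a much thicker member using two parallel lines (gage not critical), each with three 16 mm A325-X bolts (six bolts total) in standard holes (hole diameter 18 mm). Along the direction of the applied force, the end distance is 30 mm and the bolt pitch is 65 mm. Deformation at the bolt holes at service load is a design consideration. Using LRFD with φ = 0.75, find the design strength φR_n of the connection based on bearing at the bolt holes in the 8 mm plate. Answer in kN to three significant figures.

526 kN

Per bolt r_n = 1.2 l_c t F_u ≤ 2.4 d t F_u; upper limit = 2.4 × 16 × 8 × 430 / 1000 = 132.1 kN.
Edge bolt: l_c = 30 − 18/2 = 21 mm → 1.2 × 21 × 8 × 430 / 1000 = 86.69 → r_n = 86.69 kN.
Interior bolts: l_c = 65 − 18 = 47 mm → 1.2 × 47 × 8 × 430 / 1000 = 194 → r_n = 132.1 kN.
R_n = 2 × 86.69 + 4 × 132.1 = 701.8 kN.
Design strength φR_n = 0.75 × 701.8 = 526 kN.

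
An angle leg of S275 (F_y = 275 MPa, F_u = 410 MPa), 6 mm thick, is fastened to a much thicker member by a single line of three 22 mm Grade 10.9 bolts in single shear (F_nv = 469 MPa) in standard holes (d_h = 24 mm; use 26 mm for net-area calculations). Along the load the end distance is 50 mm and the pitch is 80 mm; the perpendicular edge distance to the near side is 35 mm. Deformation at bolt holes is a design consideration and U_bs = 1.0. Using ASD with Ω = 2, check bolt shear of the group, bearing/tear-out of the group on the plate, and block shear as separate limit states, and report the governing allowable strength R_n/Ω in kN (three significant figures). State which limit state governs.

131 kN (block shear governs)

Bolt shear: A_b = π·22²/4 = 380.1 mm²; R_n = 469 × 380.1 × 3 × 1 / 1000 = 534.8 kN → 534.8 / 2 = 267 kN.
Bearing: edge l_c = 38, r_n = 112.2 kN; interior l_c = 56, r_n = 129.9 kN; R_n = 112.2 + 2·129.9 = 372 kN → 186 kN.
Block shear: A_gv = 1260, A_nv = 870, A_nt = 132 mm²; R_n = min(0.6F_uA_nv, 0.6F_yA_gv) + U_bs·F_u·A_nt = 262 kN → 131 kN.
Block shear governs: 131 kN.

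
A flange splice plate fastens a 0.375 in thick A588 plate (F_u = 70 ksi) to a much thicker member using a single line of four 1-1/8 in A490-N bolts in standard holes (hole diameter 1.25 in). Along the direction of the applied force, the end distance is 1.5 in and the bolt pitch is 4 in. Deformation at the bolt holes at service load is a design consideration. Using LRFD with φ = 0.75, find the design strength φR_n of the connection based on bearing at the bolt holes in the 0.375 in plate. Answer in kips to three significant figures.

Per bolt r_n = 1.2 l_c t F_u ≤ 2.4 d t F_u; upper limit = 2.4 × 1.125 × 0.375 × 70 = 70.88 kips.
Edge bolt: l_c = 1.5 − 1.25/2 = 0.875 in → 1.2 × 0.875 × 0.375 × 70 = 27.56 → r_n = 27.56 kips.
Interior bolts: l_c = 4 − 1.25 = 2.75 in → 1.2 × 2.75 × 0.375 × 70 = 86.62 → r_n = 70.88 kips.
R_n = 1 × 27.56 + 3 × 70.88 = 240.2 kips.
Design strength φR_n = 0.75 × 240.2 = 180 kips.

180 kips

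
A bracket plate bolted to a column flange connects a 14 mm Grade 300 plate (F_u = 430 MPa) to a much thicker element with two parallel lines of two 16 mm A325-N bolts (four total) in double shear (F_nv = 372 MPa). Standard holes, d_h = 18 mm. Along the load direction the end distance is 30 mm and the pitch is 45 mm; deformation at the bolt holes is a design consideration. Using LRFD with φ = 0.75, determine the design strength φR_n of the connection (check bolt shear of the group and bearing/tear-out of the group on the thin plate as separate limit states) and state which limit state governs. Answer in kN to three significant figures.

449 kN (bolt shear governs)

Bolt shear: A_b = π·16²/4 = 201.1 mm²; R_n = 372 × 201.1 × 4 × 2 / 1000 = 598.4 kN → 0.75 × 598.4 = 449 kN.
Bearing (1.2 l_c t F_u ≤ 2.4 d t F_u): upper limit = 2.4·16·14·430 / 1000 = 231.2 kN.
  Edge l_c = 30 − 18/2 = 21 → r_n = 151.7 kN; interior l_c = 45 − 18 = 27 → r_n = 195 kN.
  R_n,bearing = 2·151.7 + 2·195 = 693.5 kN → 0.75 × 693.5 = 520 kN.
Bolt shear governs: 449 kN.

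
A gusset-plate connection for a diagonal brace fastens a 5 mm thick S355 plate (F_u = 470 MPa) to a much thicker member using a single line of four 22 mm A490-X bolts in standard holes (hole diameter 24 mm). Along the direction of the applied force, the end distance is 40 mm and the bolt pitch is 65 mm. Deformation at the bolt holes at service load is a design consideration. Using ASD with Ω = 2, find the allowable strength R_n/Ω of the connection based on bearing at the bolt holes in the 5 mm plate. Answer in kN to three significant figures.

Per bolt r_n = 1.2 l_c t F_u ≤ 2.4 d t F_u; upper limit = 2.4 × 22 × 5 × 470 / 1000 = 124.1 kN.
Edge bolt: l_c = 40 − 24/2 = 28 mm → 1.2 × 28 × 5 × 470 / 1000 = 78.96 → r_n = 78.96 kN.
Interior bolts: l_c = 65 − 24 = 41 mm → 1.2 × 41 × 5 × 470 / 1000 = 115.6 → r_n = 115.6 kN.
R_n = 1 × 78.96 + 3 × 115.6 = 425.8 kN.
Allowable strength R_n/Ω = 425.8 / 2 = 213 kN.

213 kN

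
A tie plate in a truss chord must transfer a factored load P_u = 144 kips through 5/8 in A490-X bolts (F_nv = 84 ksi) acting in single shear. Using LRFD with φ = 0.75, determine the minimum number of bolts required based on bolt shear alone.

8 bolts

A_b = π·0.625²/4 = 0.3068 in².
Per-bolt design strength φR_n = 0.75 × 84 × 0.3068 × 1 = 19.33 kips.
n ≥ 144 / 19.33 = 7.45 → use 8 bolts.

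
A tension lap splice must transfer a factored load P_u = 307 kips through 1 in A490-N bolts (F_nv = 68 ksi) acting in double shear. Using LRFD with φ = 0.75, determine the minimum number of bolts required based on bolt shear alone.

A_b = π·1²/4 = 0.7854 in².
Per-bolt design strength φR_n = 0.75 × 68 × 0.7854 × 2 = 80.11 kips.
n ≥ 307 / 80.11 = 3.832 → use 4 bolts.

4 bolts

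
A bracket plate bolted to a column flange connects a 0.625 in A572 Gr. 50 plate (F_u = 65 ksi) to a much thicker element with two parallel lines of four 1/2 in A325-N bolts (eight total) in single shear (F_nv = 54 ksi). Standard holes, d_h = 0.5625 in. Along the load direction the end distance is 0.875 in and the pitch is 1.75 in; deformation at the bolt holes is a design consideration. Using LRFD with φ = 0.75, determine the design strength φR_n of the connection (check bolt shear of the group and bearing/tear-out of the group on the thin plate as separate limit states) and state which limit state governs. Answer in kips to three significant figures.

Bolt shear: A_b = π·0.5²/4 = 0.1963 in²; R_n = 54 × 0.1963 × 8 × 1 = 84.82 kips → 0.75 × 84.82 = 63.6 kips.
Bearing (1.2 l_c t F_u ≤ 2.4 d t F_u): upper limit = 2.4·0.5·0.625·65 = 48.75 kips.
  Edge l_c = 0.875 − 0.5625/2 = 0.5938 → r_n = 28.95 kips; interior l_c = 1.75 − 0.5625 = 1.188 → r_n = 48.75 kips.
  R_n,bearing = 2·28.95 + 6·48.75 = 350.4 kips → 0.75 × 350.4 = 263 kips.
Bolt shear governs: 63.6 kips.

63.6 kips (bolt shear governs)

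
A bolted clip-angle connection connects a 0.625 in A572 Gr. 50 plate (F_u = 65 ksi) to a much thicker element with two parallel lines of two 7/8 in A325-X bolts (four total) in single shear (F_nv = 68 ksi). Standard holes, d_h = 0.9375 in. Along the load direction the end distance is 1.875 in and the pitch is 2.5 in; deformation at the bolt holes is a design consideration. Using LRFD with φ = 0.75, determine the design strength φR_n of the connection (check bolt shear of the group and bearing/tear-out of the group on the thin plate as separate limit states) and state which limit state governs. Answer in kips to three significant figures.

123 kips (bolt shear governs)

Bolt shear: A_b = π·0.875²/4 = 0.6013 in²; R_n = 68 × 0.6013 × 4 × 1 = 163.6 kips → 0.75 × 163.6 = 123 kips.
Bearing (1.2 l_c t F_u ≤ 2.4 d t F_u): upper limit = 2.4·0.875·0.625·65 = 85.31 kips.
  Edge l_c = 1.875 − 0.9375/2 = 1.406 → r_n = 68.55 kips; interior l_c = 2.5 − 0.9375 = 1.562 → r_n = 76.17 kips.
  R_n,bearing = 2·68.55 + 2·76.17 = 289.5 kips → 0.75 × 289.5 = 217 kips.
Bolt shear governs: 123 kips.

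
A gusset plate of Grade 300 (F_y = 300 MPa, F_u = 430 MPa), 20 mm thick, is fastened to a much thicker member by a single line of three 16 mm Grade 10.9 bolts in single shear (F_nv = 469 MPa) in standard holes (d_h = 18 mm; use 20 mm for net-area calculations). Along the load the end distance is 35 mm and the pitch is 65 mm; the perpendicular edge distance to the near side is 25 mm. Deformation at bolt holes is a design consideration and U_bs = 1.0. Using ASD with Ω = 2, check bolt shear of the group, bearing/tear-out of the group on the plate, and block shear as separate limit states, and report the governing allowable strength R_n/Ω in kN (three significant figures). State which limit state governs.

Bolt shear: A_b = π·16²/4 = 201.1 mm²; R_n = 469 × 201.1 × 3 × 1 / 1000 = 282.9 kN → 282.9 / 2 = 141 kN.
Bearing: edge l_c = 26, r_n = 268.3 kN; interior l_c = 47, r_n = 330.2 kN; R_n = 268.3 + 2·330.2 = 928.8 kN → 464 kN.
Block shear: A_gv = 3300, A_nv = 2300, A_nt = 300 mm²; R_n = min(0.6F_uA_nv, 0.6F_yA_gv) + U_bs·F_u·A_nt = 722.4 kN → 361 kN.
Bolt shear governs: 141 kN.

141 kN (bolt shear governs)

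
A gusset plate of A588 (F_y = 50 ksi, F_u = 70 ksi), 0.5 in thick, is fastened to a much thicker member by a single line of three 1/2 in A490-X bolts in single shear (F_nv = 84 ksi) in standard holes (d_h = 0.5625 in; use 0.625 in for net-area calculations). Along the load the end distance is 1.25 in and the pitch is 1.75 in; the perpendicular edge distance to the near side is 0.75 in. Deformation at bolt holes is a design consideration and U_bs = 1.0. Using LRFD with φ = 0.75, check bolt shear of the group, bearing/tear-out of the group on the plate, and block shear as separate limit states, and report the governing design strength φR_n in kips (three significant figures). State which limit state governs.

Bolt shear: A_b = π·0.5²/4 = 0.1963 in²; R_n = 84 × 0.1963 × 3 × 1 = 49.48 kips → 0.75 × 49.48 = 37.1 kips.
Bearing: edge l_c = 0.9688, r_n = 40.69 kips; interior l_c = 1.188, r_n = 42 kips; R_n = 40.69 + 2·42 = 124.7 kips → 93.5 kips.
Block shear: A_gv = 2.375, A_nv = 1.594, A_nt = 0.2188 in²; R_n = min(0.6F_uA_nv, 0.6F_yA_gv) + U_bs·F_u·A_nt = 82.25 kips → 61.7 kips.
Bolt shear governs: 37.1 kips.

37.1 kips (bolt shear governs)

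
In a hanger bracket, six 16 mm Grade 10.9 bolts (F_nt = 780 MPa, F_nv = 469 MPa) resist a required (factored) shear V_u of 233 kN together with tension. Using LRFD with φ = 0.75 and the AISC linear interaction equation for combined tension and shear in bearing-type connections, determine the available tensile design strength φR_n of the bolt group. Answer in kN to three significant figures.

530 kN

A_b = π·16²/4 = 201.1 mm²; f_rv = 233 × 1000 / (6 × 201.1) = 193.1 MPa.
F'_nt = 1.3 F_nt − (F_nt / φF_nv) f_rv = 1.3·780 − (780/(0.75·469))·193.1 = 585.7 MPa, capped at F_nt → F'_nt = 585.7 MPa.
R_n = F'_nt · A_b · n = 585.7 × 201.1 × 6 / 1000 = 706.6 kN.
Design strength φR_n = 0.75 × 706.6 = 530 kN.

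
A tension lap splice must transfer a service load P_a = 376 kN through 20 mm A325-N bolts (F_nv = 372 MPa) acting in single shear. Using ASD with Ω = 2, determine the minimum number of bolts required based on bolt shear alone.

A_b = π·20²/4 = 314.2 mm².
Per-bolt allowable strength R_n/Ω = 372 × 314.2 × 1 / 1000 / 2 = 58.43 kN.
n ≥ 376 / 58.43 = 6.435 → use 7 bolts.

7 bolts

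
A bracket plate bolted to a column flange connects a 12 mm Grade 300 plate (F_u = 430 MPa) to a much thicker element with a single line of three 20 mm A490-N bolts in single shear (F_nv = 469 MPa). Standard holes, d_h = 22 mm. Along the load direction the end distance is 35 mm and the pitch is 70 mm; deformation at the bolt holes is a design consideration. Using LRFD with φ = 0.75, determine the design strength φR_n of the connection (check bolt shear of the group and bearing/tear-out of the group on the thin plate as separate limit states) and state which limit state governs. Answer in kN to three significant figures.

332 kN (bolt shear governs)

Bolt shear: A_b = π·20²/4 = 314.2 mm²; R_n = 469 × 314.2 × 3 × 1 / 1000 = 442 kN → 0.75 × 442 = 332 kN.
Bearing (1.2 l_c t F_u ≤ 2.4 d t F_u): upper limit = 2.4·20·12·430 / 1000 = 247.7 kN.
  Edge l_c = 35 − 22/2 = 24 → r_n = 148.6 kN; interior l_c = 70 − 22 = 48 → r_n = 247.7 kN.
  R_n,bearing = 1·148.6 + 2·247.7 = 644 kN → 0.75 × 644 = 483 kN.
Bolt shear governs: 332 kN.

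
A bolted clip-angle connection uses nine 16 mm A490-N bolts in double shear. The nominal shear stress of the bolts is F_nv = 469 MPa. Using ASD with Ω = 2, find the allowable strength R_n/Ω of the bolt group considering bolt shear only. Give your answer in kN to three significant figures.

849 kN

A_b = π × 16² / 4 = 201.1 mm².
R_n = F_nv · A_b · n · n_s = 469 × 201.1 × 9 × 2 / 1000 = 1697 kN.
Allowable strength R_n/Ω = 1697 / 2 = 849 kN.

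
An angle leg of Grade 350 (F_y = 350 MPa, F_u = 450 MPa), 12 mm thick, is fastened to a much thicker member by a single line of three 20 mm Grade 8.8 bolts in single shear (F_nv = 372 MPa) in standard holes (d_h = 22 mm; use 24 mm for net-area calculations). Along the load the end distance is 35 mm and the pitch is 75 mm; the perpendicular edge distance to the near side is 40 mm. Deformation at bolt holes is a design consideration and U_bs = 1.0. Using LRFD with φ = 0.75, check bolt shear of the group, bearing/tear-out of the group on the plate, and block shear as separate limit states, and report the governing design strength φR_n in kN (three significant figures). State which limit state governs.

263 kN (bolt shear governs)

Bolt shear: A_b = π·20²/4 = 314.2 mm²; R_n = 372 × 314.2 × 3 × 1 / 1000 = 350.6 kN → 0.75 × 350.6 = 263 kN.
Bearing: edge l_c = 24, r_n = 155.5 kN; interior l_c = 53, r_n = 259.2 kN; R_n = 155.5 + 2·259.2 = 673.9 kN → 505 kN.
Block shear: A_gv = 2220, A_nv = 1500, A_nt = 336 mm²; R_n = min(0.6F_uA_nv, 0.6F_yA_gv) + U_bs·F_u·A_nt = 556.2 kN → 417 kN.
Bolt shear governs: 263 kN.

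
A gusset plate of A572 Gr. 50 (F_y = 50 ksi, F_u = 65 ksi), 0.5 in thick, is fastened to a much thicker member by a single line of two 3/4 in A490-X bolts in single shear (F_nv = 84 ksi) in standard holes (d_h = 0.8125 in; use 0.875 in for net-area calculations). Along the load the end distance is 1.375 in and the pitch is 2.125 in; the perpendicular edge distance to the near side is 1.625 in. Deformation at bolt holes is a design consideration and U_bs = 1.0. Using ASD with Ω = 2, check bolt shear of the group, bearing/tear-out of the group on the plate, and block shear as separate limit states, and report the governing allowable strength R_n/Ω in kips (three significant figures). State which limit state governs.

37.1 kips (bolt shear governs)

Bolt shear: A_b = π·0.75²/4 = 0.4418 in²; R_n = 84 × 0.4418 × 2 × 1 = 74.22 kips → 74.22 / 2 = 37.1 kips.
Bearing: edge l_c = 0.9688, r_n = 37.78 kips; interior l_c = 1.312, r_n = 51.19 kips; R_n = 37.78 + 1·51.19 = 88.97 kips → 44.5 kips.
Block shear: A_gv = 1.75, A_nv = 1.094, A_nt = 0.5938 in²; R_n = min(0.6F_uA_nv, 0.6F_yA_gv) + U_bs·F_u·A_nt = 81.25 kips → 40.6 kips.
Bolt shear governs: 37.1 kips.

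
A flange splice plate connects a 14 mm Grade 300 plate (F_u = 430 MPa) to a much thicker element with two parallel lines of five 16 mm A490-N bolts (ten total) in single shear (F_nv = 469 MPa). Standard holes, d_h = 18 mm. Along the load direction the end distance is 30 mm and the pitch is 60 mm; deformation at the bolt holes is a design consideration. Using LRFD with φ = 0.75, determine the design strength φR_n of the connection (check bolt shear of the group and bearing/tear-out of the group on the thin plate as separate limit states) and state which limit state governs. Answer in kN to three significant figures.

707 kN (bolt shear governs)

Bolt shear: A_b = π·16²/4 = 201.1 mm²; R_n = 469 × 201.1 × 10 × 1 / 1000 = 943 kN → 0.75 × 943 = 707 kN.
Bearing (1.2 l_c t F_u ≤ 2.4 d t F_u): upper limit = 2.4·16·14·430 / 1000 = 231.2 kN.
  Edge l_c = 30 − 18/2 = 21 → r_n = 151.7 kN; interior l_c = 60 − 18 = 42 → r_n = 231.2 kN.
  R_n,bearing = 2·151.7 + 8·231.2 = 2153 kN → 0.75 × 2153 = 1610 kN.
Bolt shear governs: 707 kN.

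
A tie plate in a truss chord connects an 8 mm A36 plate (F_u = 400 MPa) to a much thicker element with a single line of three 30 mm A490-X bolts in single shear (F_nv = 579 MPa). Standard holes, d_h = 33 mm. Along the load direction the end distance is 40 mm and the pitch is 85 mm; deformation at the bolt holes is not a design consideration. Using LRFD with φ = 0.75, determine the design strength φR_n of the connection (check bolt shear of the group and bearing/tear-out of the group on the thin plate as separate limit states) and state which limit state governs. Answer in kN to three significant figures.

Bolt shear: A_b = π·30²/4 = 706.9 mm²; R_n = 579 × 706.9 × 3 × 1 / 1000 = 1228 kN → 0.75 × 1228 = 921 kN.
Bearing (1.5 l_c t F_u ≤ 3.0 d t F_u): upper limit = 3.0·30·8·400 / 1000 = 288 kN.
  Edge l_c = 40 − 33/2 = 23.5 → r_n = 112.8 kN; interior l_c = 85 − 33 = 52 → r_n = 249.6 kN.
  R_n,bearing = 1·112.8 + 2·249.6 = 612 kN → 0.75 × 612 = 459 kN.
Bearing governs: 459 kN.

459 kN (bearing governs)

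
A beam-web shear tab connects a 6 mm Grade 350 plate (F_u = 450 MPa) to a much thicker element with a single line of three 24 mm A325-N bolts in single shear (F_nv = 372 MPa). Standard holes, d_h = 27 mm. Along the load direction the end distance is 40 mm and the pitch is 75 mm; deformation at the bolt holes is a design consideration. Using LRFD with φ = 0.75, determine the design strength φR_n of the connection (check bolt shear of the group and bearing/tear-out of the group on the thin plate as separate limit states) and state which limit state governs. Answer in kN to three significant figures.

Bolt shear: A_b = π·24²/4 = 452.4 mm²; R_n = 372 × 452.4 × 3 × 1 / 1000 = 504.9 kN → 0.75 × 504.9 = 379 kN.
Bearing (1.2 l_c t F_u ≤ 2.4 d t F_u): upper limit = 2.4·24·6·450 / 1000 = 155.5 kN.
  Edge l_c = 40 − 27/2 = 26.5 → r_n = 85.86 kN; interior l_c = 75 − 27 = 48 → r_n = 155.5 kN.
  R_n,bearing = 1·85.86 + 2·155.5 = 396.9 kN → 0.75 × 396.9 = 298 kN.
Bearing governs: 298 kN.

298 kN (bearing governs)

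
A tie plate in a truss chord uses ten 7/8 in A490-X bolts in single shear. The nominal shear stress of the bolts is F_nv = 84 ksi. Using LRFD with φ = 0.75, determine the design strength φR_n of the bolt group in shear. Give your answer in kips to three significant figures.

379 kips

A_b = π × 0.875² / 4 = 0.6013 in².
R_n = F_nv · A_b · n · n_s = 84 × 0.6013 × 10 × 1 = 505.1 kips.
Design strength φR_n = 0.75 × 505.1 = 379 kips.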